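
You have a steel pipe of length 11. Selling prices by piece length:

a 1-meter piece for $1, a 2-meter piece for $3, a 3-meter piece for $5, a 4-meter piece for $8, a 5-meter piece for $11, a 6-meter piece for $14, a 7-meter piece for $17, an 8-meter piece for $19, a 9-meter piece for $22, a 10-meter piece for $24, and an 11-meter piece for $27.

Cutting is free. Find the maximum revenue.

27

Let best[k] be the best obtainable value from length k. For each k, try every first piece i and keep the best of price[i] + best[k−i].
best[1] = 1
best[2] = 3
best[3] = 5
best[4] = 8
best[5] = 11
best[6] = 14
best[7] = 17
best[8] = 19
best[9] = 22
best[10] = 24
best[11] = 27
Best is to sell the whole 11-meter piece uncut for $27.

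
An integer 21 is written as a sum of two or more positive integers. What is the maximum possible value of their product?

2187

Define m[k] = max over 1≤i<k of i · max(k−i, m[k−i]); the inner max lets the remainder stay uncut if that's better.
m[2] = 1*max(1,0) = 1*1 = 1
m[3] = 1*max(2,1) = 1*2 = 2
m[4] = 2*max(2,1) = 2*2 = 4
m[5] = 2*max(3,2) = 2*3 = 6
m[6] = 3*max(3,2) = 3*3 = 9
m[7] = 2*max(5,6) = 2*6 = 12
m[8] = 2*max(6,9) = 2*9 = 18
m[9] = 3*max(6,9) = 3*9 = 27
m[10] = 2*max(8,18) = 2*18 = 36
m[11] = 2*max(9,27) = 2*27 = 54
m[12] = 3*max(9,27) = 3*27 = 81
m[13] = 2*max(11,54) = 2*54 = 108
m[14] = 2*max(12,81) = 2*81 = 162
m[15] = 3*max(12,81) = 3*81 = 243
m[16] = 2*max(14,162) = 2*162 = 324
m[17] = 2*max(15,243) = 2*243 = 486
m[18] = 3*max(15,243) = 3*243 = 729
m[19] = 2*max(17,486) = 2*486 = 972
m[20] = 2*max(18,729) = 2*729 = 1458
m[21] = 3*max(18,729) = 3*729 = 2187
One optimal split: 3 + 3 + 3 + 3 + 3 + 3 + 3; product 3*3*3*3*3*3*3 = 2187.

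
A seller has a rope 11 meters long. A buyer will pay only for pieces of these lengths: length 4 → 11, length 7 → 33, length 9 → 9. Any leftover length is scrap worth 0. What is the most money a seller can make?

Build best[k] bottom-up: best[k] = max over allowed piece i of (p[i] + best[k−i]).
best[1] = 0
best[2] = 0
best[3] = 0
best[4] = 11
best[5] = 11
best[6] = 11
best[7] = max(11+0, 33+0) = 33
best[8] = max(11+11, 33+0) = 33
best[9] = max(11+11, 33+0, 9+0) = 33
best[10] = max(11+11, 33+0, 9+0) = 33
best[11] = max(11+33, 33+11, 9+0) = 44
One optimal cutting: 7 + 4 → 44.

44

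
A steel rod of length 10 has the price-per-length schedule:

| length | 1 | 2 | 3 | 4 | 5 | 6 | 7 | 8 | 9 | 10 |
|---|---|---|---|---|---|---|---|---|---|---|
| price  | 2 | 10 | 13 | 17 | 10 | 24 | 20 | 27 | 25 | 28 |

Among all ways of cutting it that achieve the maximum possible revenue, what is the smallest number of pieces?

Let r[k] be the best obtainable value from length k. For each k, try every first piece i and keep the best of price[i] + r[k−i].
r[1] = 2
r[2] = 10
r[3] = 13
r[4] = 20  (first piece 2, then r[2]=10)
r[5] = 23  (first piece 2, then r[3]=13)
r[6] = 30  (first piece 2, then r[4]=20)
r[7] = 33  (first piece 2, then r[5]=23)
r[8] = 40  (first piece 2, then r[6]=30)
r[9] = 43  (first piece 2, then r[7]=33)
r[10] = 50  (first piece 2, then r[8]=40)
Maximum revenue is $50.
Now minimize piece count subject to staying optimal: for each k, pieces[k] = 1 + min over i with p[i]+r[k−i]=r[k] of pieces[k−i].
pieces[7] = 3
pieces[8] = 4
pieces[9] = 4
pieces[10] = 5

5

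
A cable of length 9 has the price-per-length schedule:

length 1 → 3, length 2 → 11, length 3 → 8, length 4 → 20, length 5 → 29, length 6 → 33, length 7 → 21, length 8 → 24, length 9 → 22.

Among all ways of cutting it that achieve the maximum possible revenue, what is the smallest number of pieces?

3

Build r[k] bottom-up: r[k] = max over allowed piece i of (p[i] + r[k−i]).
r[1] = 3
r[2] = 11
r[3] = 14  (first piece 1, then r[2]=11)
r[4] = 22  (first piece 2, then r[2]=11)
r[5] = 29
r[6] = 33  (first piece 2, then r[4]=22)
r[7] = 40  (first piece 2, then r[5]=29)
r[8] = 44  (first piece 2, then r[6]=33)
r[9] = 51  (first piece 2, then r[7]=40)
Maximum revenue is 51.
Now minimize piece count subject to staying optimal: for each k, pieces[k] = 1 + min over i with p[i]+r[k−i]=r[k] of pieces[k−i].
pieces[6] = 1
pieces[7] = 2
pieces[8] = 2
pieces[9] = 3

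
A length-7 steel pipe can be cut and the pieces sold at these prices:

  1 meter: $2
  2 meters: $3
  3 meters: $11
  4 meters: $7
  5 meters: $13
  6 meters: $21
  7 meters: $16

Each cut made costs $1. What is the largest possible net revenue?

22

Let r[k] be the best obtainable value from length k. For each k, try every first piece i and keep the best of price[i] + r[k−i] minus the 1 cut fee when i<k.
r[1] = 2
r[2] = max(2+2-1, 3+0) = 3
r[3] = max(2+3-1, 3+2-1, 11+0) = 11
r[4] = max(2+11-1, 3+3-1, 11+2-1, 7+0) = 12
r[5] = max(2+12-1, 3+11-1, 11+3-1, 7+2-1, 13+0) = 13
r[6] = max(2+13-1, 3+12-1, 11+11-1, 7+3-1, 13+2-1, 21+0) = 21
r[7] = max(2+21-1, 3+13-1, 11+12-1, …, 21+2-1, 16+0) = 22
One optimal plan: pieces 3 + 3 + 1 (2 cuts) → $24 − $2 = $22.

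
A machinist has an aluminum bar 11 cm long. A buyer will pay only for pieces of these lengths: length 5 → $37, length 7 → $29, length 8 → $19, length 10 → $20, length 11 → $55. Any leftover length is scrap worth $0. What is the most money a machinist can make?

Consider every possible first cut. best[k] is the best of p[i]+best[k−i] over all sellable i≤k.
best[1] = 0
best[2] = 0
best[3] = 0
best[4] = 0
best[5] = 37
best[6] = 37
best[7] = 37
best[8] = 37
best[9] = 37
best[10] = 74  (first piece 5, then best[5]=37)
best[11] = 74
One optimal cutting: pieces 5 + 5 with 1 cm of scrap → $74.

74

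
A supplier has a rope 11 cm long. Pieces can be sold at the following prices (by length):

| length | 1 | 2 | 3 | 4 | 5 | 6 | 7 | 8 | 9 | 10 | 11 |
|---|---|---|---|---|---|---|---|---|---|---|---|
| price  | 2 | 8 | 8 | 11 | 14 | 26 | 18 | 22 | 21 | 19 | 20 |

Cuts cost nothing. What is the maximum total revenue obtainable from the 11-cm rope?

Consider every possible first cut. v[k] is the best of p[i]+v[k−i] over all sellable i≤k.
v[1] = 2
v[2] = max(2+2, 8+0) = 8
v[3] = max(2+8, 8+2, 8+0) = 10
v[4] = max(2+10, 8+8, 8+2, 11+0) = 16
v[5] = max(2+16, 8+10, 8+8, 11+2, 14+0) = 18
v[6] = max(2+18, 8+16, 8+10, 11+8, 14+2, 26+0) = 26
v[7] = max(2+26, 8+18, 8+16, …, 26+2, 18+0) = 28
v[8] = max(2+28, 8+26, 8+18, …, 18+2, 22+0) = 34
v[9] = max(2+34, 8+28, 8+26, …, 22+2, 21+0) = 36
v[10] = max(2+36, 8+34, 8+28, …, 21+2, 19+0) = 42
v[11] = max(2+42, 8+36, 8+34, …, 19+2, 20+0) = 44
One optimal cutting: 6 + 2 + 2 + 1 → 26 + 8 + 8 + 2 = 44.

44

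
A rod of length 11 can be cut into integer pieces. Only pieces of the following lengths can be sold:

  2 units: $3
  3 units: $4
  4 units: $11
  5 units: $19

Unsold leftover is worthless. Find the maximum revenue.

Build f[k] bottom-up: f[k] = max over allowed piece i of (p[i] + f[k−i]).
f[1] = 0
f[2] = 3
f[3] = 4
f[4] = 11
f[5] = 19
f[6] = 19
f[7] = 22  (first piece 2, then f[5]=19)
f[8] = 23  (first piece 3, then f[5]=19)
f[9] = 30  (first piece 4, then f[5]=19)
f[10] = 38  (first piece 5, then f[5]=19)
f[11] = 38
One optimal cutting: pieces 5 + 5 with 1 unit of scrap → $38.

38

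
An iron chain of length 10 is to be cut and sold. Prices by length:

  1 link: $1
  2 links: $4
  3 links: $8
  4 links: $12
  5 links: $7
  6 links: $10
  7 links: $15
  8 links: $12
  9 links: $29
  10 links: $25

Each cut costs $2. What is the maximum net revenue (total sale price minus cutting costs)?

28

Let r[k] be the best obtainable value from length k. For each k, try every first piece i and keep the best of price[i] + r[k−i] minus the 2 cut fee when i<k.
r[1] = 1
r[2] = 4
r[3] = 8
r[4] = 12
r[5] = 11  (first piece 1, then r[4]=12)
r[6] = 14  (first piece 2, then r[4]=12)
r[7] = 18  (first piece 3, then r[4]=12)
r[8] = 22  (first piece 4, then r[4]=12)
r[9] = 29
r[10] = 28  (first piece 1, then r[9]=29)
One optimal plan: pieces 9 + 1 (1 cut) → $30 − $2 = $28.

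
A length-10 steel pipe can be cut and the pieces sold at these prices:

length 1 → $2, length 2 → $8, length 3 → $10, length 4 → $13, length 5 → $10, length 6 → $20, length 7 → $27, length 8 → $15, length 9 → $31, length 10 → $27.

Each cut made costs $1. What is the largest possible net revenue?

36

Consider every possible first cut. r[k] is the best of p[i]+r[k−i] over all sellable i≤k, charging 1 whenever i<k.
r[1] = 2
r[2] = 8
r[3] = 10
r[4] = 15  (first piece 2, then r[2]=8)
r[5] = 17  (first piece 2, then r[3]=10)
r[6] = 22  (first piece 2, then r[4]=15)
r[7] = 27
r[8] = 29  (first piece 2, then r[6]=22)
r[9] = 34  (first piece 2, then r[7]=27)
r[10] = 36  (first piece 2, then r[8]=29)
One optimal plan: pieces 2 + 2 + 2 + 2 + 2 (4 cuts) → $40 − $4 = $36.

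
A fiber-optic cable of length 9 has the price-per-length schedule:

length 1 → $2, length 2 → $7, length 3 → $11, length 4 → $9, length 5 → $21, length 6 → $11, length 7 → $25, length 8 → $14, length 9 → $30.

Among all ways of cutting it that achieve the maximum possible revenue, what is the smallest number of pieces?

Let r[k] be the best obtainable value from length k. For each k, try every first piece i and keep the best of price[i] + r[k−i].
r[1] = 2
r[2] = max(2+2, 7+0) = 7
r[3] = max(2+7, 7+2, 11+0) = 11
r[4] = max(2+11, 7+7, 11+2, 9+0) = 14
r[5] = max(2+14, 7+11, 11+7, 9+2, 21+0) = 21
r[6] = max(2+21, 7+14, 11+11, 9+7, 21+2, 11+0) = 23
r[7] = max(2+23, 7+21, 11+14, …, 11+2, 25+0) = 28
r[8] = max(2+28, 7+23, 11+21, …, 25+2, 14+0) = 32
r[9] = max(2+32, 7+28, 11+23, …, 14+2, 30+0) = 35
Maximum revenue is $35.
Now minimize piece count subject to staying optimal: for each k, pieces[k] = 1 + min over i with p[i]+r[k−i]=r[k] of pieces[k−i].
pieces[6] = 2
pieces[7] = 2
pieces[8] = 2
pieces[9] = 3

3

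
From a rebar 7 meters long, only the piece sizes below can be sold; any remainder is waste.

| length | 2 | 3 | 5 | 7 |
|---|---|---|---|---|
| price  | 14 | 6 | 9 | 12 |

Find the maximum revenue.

Build f[k] bottom-up: f[k] = max over allowed piece i of (p[i] + f[k−i]).
f[1] = 0
f[2] = 14
f[3] = 14
f[4] = 28  (first piece 2, then f[2]=14)
f[5] = 28
f[6] = 42  (first piece 2, then f[4]=28)
f[7] = 42
One optimal cutting: pieces 2 + 2 + 2 with 1 meter of scrap → ₹42.

42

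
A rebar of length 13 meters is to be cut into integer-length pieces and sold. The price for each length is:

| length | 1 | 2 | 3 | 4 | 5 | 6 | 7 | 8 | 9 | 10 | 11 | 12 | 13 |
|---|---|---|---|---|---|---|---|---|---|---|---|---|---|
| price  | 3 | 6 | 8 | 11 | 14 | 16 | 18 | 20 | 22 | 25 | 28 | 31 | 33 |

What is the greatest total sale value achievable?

Let v[k] be the best obtainable value from length k. For each k, try every first piece i and keep the best of price[i] + v[k−i].
v[1] = 3
v[2] = 6  (first piece 1, then v[1]=3)
v[3] = 9  (first piece 1, then v[2]=6)
v[4] = 12  (first piece 1, then v[3]=9)
v[5] = 15  (first piece 1, then v[4]=12)
v[6] = 18  (first piece 1, then v[5]=15)
v[7] = 21  (first piece 1, then v[6]=18)
v[8] = 24  (first piece 1, then v[7]=21)
v[9] = 27  (first piece 1, then v[8]=24)
v[10] = 30  (first piece 1, then v[9]=27)
v[11] = 33  (first piece 1, then v[10]=30)
v[12] = 36  (first piece 1, then v[11]=33)
v[13] = 39  (first piece 1, then v[12]=36)
One optimal cutting: 1 + 1 + 1 + 1 + 1 + 1 + 1 + 1 + 1 + 1 + 1 + 1 + 1 → ₹3 + ₹3 + ₹3 + ₹3 + ₹3 + ₹3 + ₹3 + ₹3 + ₹3 + ₹3 + ₹3 + ₹3 + ₹3 = ₹39.

39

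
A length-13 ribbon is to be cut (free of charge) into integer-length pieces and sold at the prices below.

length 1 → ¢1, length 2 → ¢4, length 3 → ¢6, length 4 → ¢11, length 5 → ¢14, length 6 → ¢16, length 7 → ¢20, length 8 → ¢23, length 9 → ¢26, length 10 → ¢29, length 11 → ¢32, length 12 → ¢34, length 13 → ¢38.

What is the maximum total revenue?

38

Build v[k] bottom-up: v[k] = max over allowed piece i of (p[i] + v[k−i]).
v[1] = 1
v[2] = max(1+1, 4+0) = 4
v[3] = max(1+4, 4+1, 6+0) = 6
v[4] = max(1+6, 4+4, 6+1, 11+0) = 11
v[5] = max(1+11, 4+6, 6+4, 11+1, 14+0) = 14
v[6] = max(1+14, 4+11, 6+6, 11+4, 14+1, 16+0) = 16
v[7] = max(1+16, 4+14, 6+11, …, 16+1, 20+0) = 20
v[8] = max(1+20, 4+16, 6+14, …, 20+1, 23+0) = 23
v[9] = max(1+23, 4+20, 6+16, …, 23+1, 26+0) = 26
v[10] = max(1+26, 4+23, 6+20, …, 26+1, 29+0) = 29
v[11] = max(1+29, 4+26, 6+23, …, 29+1, 32+0) = 32
v[12] = max(1+32, 4+29, 6+26, …, 32+1, 34+0) = 34
v[13] = max(1+34, 4+32, 6+29, …, 34+1, 38+0) = 38
Best is to sell the whole 13-inch piece uncut for ¢38.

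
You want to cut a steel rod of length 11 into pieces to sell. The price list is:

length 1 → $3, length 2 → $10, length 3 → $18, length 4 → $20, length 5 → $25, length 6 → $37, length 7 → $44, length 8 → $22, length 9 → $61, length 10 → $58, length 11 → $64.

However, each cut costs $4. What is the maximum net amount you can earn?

67

Let v[k] be the best obtainable value from length k. For each k, try every first piece i and keep the best of price[i] + v[k−i] minus the 4 cut fee when i<k.
v[1] = 3
v[2] = 10
v[3] = 18
v[4] = 20
v[5] = 25
v[6] = 37
v[7] = 44
v[8] = 43  (first piece 1, then v[7]=44)
v[9] = 61
v[10] = 60  (first piece 1, then v[9]=61)
v[11] = 67  (first piece 2, then v[9]=61)
One optimal plan: pieces 9 + 2 (1 cut) → $71 − $4 = $67.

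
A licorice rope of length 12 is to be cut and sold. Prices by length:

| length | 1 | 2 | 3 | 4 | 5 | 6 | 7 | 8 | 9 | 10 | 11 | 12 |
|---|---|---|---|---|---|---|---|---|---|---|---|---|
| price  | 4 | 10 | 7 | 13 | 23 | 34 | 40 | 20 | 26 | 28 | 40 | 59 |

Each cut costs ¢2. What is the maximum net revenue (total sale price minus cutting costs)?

66

Consider every possible first cut. net[k] is the best of p[i]+net[k−i] over all sellable i≤k, charging 2 whenever i<k.
net[1] = 4
net[2] = 10
net[3] = 12  (first piece 1, then net[2]=10)
net[4] = 18  (first piece 2, then net[2]=10)
net[5] = 23
net[6] = 34
net[7] = 40
net[8] = 42  (first piece 1, then net[7]=40)
net[9] = 48  (first piece 2, then net[7]=40)
net[10] = 50  (first piece 1, then net[9]=48)
net[11] = 56  (first piece 2, then net[9]=48)
net[12] = 66  (first piece 6, then net[6]=34)
One optimal plan: pieces 6 + 6 (1 cut) → ¢68 − ¢2 = ¢66.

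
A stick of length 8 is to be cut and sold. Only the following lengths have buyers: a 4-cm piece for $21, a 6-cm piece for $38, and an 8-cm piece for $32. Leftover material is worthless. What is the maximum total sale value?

Build best[k] bottom-up: best[k] = max over allowed piece i of (p[i] + best[k−i]).
best[1] = 0
best[2] = 0
best[3] = 0
best[4] = 21
best[5] = 21
best[6] = max(21+0, 38+0) = 38
best[7] = max(21+0, 38+0) = 38
best[8] = max(21+21, 38+0, 32+0) = 42
One optimal cutting: 4 + 4 → $42.

42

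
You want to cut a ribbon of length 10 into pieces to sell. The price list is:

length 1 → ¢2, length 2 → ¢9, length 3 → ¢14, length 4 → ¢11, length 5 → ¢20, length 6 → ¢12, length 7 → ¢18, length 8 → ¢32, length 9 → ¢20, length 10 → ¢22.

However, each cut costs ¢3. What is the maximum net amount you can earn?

Build net[k] bottom-up: net[k] = max over allowed piece i of (p[i] + net[k−i]) − 3 per cut.
net[1] = 2
net[2] = max(2+2-3, 9+0) = 9
net[3] = max(2+9-3, 9+2-3, 14+0) = 14
net[4] = max(2+14-3, 9+9-3, 14+2-3, 11+0) = 15
net[5] = max(2+15-3, 9+14-3, 14+9-3, 11+2-3, 20+0) = 20
net[6] = max(2+20-3, 9+15-3, 14+14-3, 11+9-3, 20+2-3, 12+0) = 25
net[7] = max(2+25-3, 9+20-3, 14+15-3, …, 12+2-3, 18+0) = 26
net[8] = max(2+26-3, 9+25-3, 14+20-3, …, 18+2-3, 32+0) = 32
net[9] = max(2+32-3, 9+26-3, 14+25-3, …, 32+2-3, 20+0) = 36
net[10] = max(2+36-3, 9+32-3, 14+26-3, …, 20+2-3, 22+0) = 38
One optimal plan: pieces 8 + 2 (1 cut) → ¢41 − ¢3 = ¢38.

38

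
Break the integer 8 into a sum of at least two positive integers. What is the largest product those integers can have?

Fill g[k] for k=2..8: at each k try every first piece i and multiply by the better of (k−i) uncut or g[k−i].
g[2] = 1·max(1,0) = 1·1 = 1
g[3] = 1·max(2,1) = 1·2 = 2
g[4] = 2·max(2,1) = 2·2 = 4
g[5] = 2·max(3,2) = 2·3 = 6
g[6] = 3·max(3,2) = 3·3 = 9
g[7] = 2·max(5,6) = 2·6 = 12
g[8] = 2·max(6,9) = 2·9 = 18
One optimal split: 3 + 3 + 2; product 3·3·2 = 18.

18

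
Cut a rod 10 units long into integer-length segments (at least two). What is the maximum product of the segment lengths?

Let prod[k] be the best product for length k (with at least one cut). For each first piece i, the rest contributes max(k−i, prod[k−i]).
prod[2] = 1×max(1,0) = 1×1 = 1
prod[3] = 1×max(2,1) = 1×2 = 2
prod[4] = 2×max(2,1) = 2×2 = 4
prod[5] = 2×max(3,2) = 2×3 = 6
prod[6] = 3×max(3,2) = 3×3 = 9
prod[7] = 2×max(5,6) = 2×6 = 12
prod[8] = 2×max(6,9) = 2×9 = 18
prod[9] = 3×max(6,9) = 3×9 = 27
prod[10] = 2×max(8,18) = 2×18 = 36
One optimal split: 3 + 3 + 2 + 2; product 3×3×2×2 = 36.

36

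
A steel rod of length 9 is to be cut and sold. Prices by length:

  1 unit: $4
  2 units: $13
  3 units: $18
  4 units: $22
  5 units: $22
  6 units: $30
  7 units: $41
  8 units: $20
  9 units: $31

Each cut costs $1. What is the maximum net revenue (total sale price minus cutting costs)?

Consider every possible first cut. r[k] is the best of p[i]+r[k−i] over all sellable i≤k, charging 1 whenever i<k.
r[1] = 4
r[2] = max(4+4-1, 13+0) = 13
r[3] = max(4+13-1, 13+4-1, 18+0) = 18
r[4] = max(4+18-1, 13+13-1, 18+4-1, 22+0) = 25
r[5] = max(4+25-1, 13+18-1, 18+13-1, 22+4-1, 22+0) = 30
r[6] = max(4+30-1, 13+25-1, 18+18-1, 22+13-1, 22+4-1, 30+0) = 37
r[7] = max(4+37-1, 13+30-1, 18+25-1, …, 30+4-1, 41+0) = 42
r[8] = max(4+42-1, 13+37-1, 18+30-1, …, 41+4-1, 20+0) = 49
r[9] = max(4+49-1, 13+42-1, 18+37-1, …, 20+4-1, 31+0) = 54
One optimal plan: pieces 3 + 2 + 2 + 2 (3 cuts) → $57 − $3 = $54.

54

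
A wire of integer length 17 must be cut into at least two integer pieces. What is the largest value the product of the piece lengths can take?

Define f[k] = max over 1≤i<k of i · max(k−i, f[k−i]); the inner max lets the remainder stay uncut if that's better.
f[2] = 1·max(1,0) = 1·1 = 1
f[3] = 1·max(2,1) = 1·2 = 2
f[4] = 2·max(2,1) = 2·2 = 4
f[5] = 2·max(3,2) = 2·3 = 6
f[6] = 3·max(3,2) = 3·3 = 9
f[7] = 2·max(5,6) = 2·6 = 12
f[8] = 2·max(6,9) = 2·9 = 18
f[9] = 3·max(6,9) = 3·9 = 27
f[10] = 2·max(8,18) = 2·18 = 36
f[11] = 2·max(9,27) = 2·27 = 54
f[12] = 3·max(9,27) = 3·27 = 81
f[13] = 2·max(11,54) = 2·54 = 108
f[14] = 2·max(12,81) = 2·81 = 162
f[15] = 3·max(12,81) = 3·81 = 243
f[16] = 2·max(14,162) = 2·162 = 324
f[17] = 2·max(15,243) = 2·243 = 486
One optimal split: 3 + 3 + 3 + 3 + 3 + 2; product 3·3·3·3·3·2 = 486.

486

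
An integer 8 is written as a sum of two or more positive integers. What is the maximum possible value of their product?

Fill f[k] for k=2..8: at each k try every first piece i and multiply by the better of (k−i) uncut or f[k−i].
Small cases: f[2]=1, f[3]=2.
f[4] = max(1×3, 2×2, 3×1) = 4
f[5] = max(1×4, 2×3, 3×2, 4×1) = 6
f[6] = max(1×6, 2×4, 3×3, 4×2, 5×1) = 9
f[7] = max(1×9, 2×6, 3×4, 4×3, 5×2, 6×1) = 12
f[8] = max(1×12, 2×9, 3×6, …, 6×2, 7×1) = 18
One optimal split: 3 + 3 + 2; product 3×3×2 = 18.

18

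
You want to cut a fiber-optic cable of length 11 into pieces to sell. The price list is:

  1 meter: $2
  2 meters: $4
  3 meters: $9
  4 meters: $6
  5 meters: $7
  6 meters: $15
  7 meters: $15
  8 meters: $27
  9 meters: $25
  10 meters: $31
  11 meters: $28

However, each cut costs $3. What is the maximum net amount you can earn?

33

Consider every possible first cut. r[k] is the best of p[i]+r[k−i] over all sellable i≤k, charging 3 whenever i<k.
r[1] = 2
r[2] = max(2+2-3, 4+0) = 4
r[3] = max(2+4-3, 4+2-3, 9+0) = 9
r[4] = max(2+9-3, 4+4-3, 9+2-3, 6+0) = 8
r[5] = max(2+8-3, 4+9-3, 9+4-3, 6+2-3, 7+0) = 10
r[6] = max(2+10-3, 4+8-3, 9+9-3, 6+4-3, 7+2-3, 15+0) = 15
r[7] = max(2+15-3, 4+10-3, 9+8-3, …, 15+2-3, 15+0) = 15
r[8] = max(2+15-3, 4+15-3, 9+10-3, …, 15+2-3, 27+0) = 27
r[9] = max(2+27-3, 4+15-3, 9+15-3, …, 27+2-3, 25+0) = 26
r[10] = max(2+26-3, 4+27-3, 9+15-3, …, 25+2-3, 31+0) = 31
r[11] = max(2+31-3, 4+26-3, 9+27-3, …, 31+2-3, 28+0) = 33
One optimal plan: pieces 8 + 3 (1 cut) → $36 − $3 = $33.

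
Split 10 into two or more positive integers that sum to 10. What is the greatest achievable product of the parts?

Fill f[k] for k=2..10: at each k try every first piece i and multiply by the better of (k−i) uncut or f[k−i].
f[2] = 1*max(1,0) = 1*1 = 1
f[3] = 1*max(2,1) = 1*2 = 2
f[4] = 2*max(2,1) = 2*2 = 4
f[5] = 2*max(3,2) = 2*3 = 6
f[6] = 3*max(3,2) = 3*3 = 9
f[7] = 2*max(5,6) = 2*6 = 12
f[8] = 2*max(6,9) = 2*9 = 18
f[9] = 3*max(6,9) = 3*9 = 27
f[10] = 2*max(8,18) = 2*18 = 36
One optimal split: 3 + 3 + 2 + 2; product 3*3*2*2 = 36.

36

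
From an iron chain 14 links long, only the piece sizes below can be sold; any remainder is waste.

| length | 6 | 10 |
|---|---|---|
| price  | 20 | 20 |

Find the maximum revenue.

40

Build r[k] bottom-up: r[k] = max over allowed piece i of (p[i] + r[k−i]).
r[1] = 0
r[2] = 0
r[3] = 0
r[4] = 0
r[5] = 0
r[6] = 20
r[7] = 20
r[8] = 20
r[9] = 20
r[10] = 20
r[11] = 20
r[12] = 40  (first piece 6, then r[6]=20)
r[13] = 40
r[14] = 40
One optimal cutting: pieces 6 + 6 with 2 links of scrap → $40.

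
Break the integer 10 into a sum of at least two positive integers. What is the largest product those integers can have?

36

Fill g[k] for k=2..10: at each k try every first piece i and multiply by the better of (k−i) uncut or g[k−i].
g[2] = 1*max(1,0) = 1*1 = 1
g[3] = max(1*2, 2*1) = 2
g[4] = max(1*3, 2*2, 3*1) = 4
g[5] = max(1*4, 2*3, 3*2, 4*1) = 6
g[6] = max(1*6, 2*4, 3*3, 4*2, 5*1) = 9
g[7] = max(1*9, 2*6, 3*4, 4*3, 5*2, 6*1) = 12
g[8] = max(1*12, 2*9, 3*6, …, 6*2, 7*1) = 18
g[9] = max(1*18, 2*12, 3*9, …, 7*2, 8*1) = 27
g[10] = max(1*27, 2*18, 3*12, …, 8*2, 9*1) = 36
One optimal split: 3 + 3 + 2 + 2; product 3*3*2*2 = 36.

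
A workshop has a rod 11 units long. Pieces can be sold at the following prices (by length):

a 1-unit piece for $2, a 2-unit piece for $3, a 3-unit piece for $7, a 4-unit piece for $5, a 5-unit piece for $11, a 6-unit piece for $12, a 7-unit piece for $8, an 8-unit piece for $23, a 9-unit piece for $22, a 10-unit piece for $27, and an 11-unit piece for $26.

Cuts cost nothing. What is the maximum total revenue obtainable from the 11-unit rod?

Build best[k] bottom-up: best[k] = max over allowed piece i of (p[i] + best[k−i]).
best[1] = 2
best[2] = 4  (first piece 1, then best[1]=2)
best[3] = 7
best[4] = 9  (first piece 1, then best[3]=7)
best[5] = 11  (first piece 1, then best[4]=9)
best[6] = 14  (first piece 3, then best[3]=7)
best[7] = 16  (first piece 1, then best[6]=14)
best[8] = 23
best[9] = 25  (first piece 1, then best[8]=23)
best[10] = 27  (first piece 1, then best[9]=25)
best[11] = 30  (first piece 3, then best[8]=23)
One optimal cutting: 8 + 3 → $23 + $7 = $30.

30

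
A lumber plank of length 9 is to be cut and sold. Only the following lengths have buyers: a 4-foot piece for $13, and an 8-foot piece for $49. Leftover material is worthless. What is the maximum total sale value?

Let r[k] be the best obtainable value from length k. For each k, try every first piece i and keep the best of price[i] + r[k−i].
r[1] = 0
r[2] = 0
r[3] = 0
r[4] = 13
r[5] = 13
r[6] = 13
r[7] = 13
r[8] = 49
r[9] = 49
One optimal cutting: pieces 8 with 1 foot of scrap → $49.

49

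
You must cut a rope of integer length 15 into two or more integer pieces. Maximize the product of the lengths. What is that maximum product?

Fill f[k] for k=2..15: at each k try every first piece i and multiply by the better of (k−i) uncut or f[k−i].
f[2] = 1·max(1,0) = 1·1 = 1
f[3] = 1·max(2,1) = 1·2 = 2
f[4] = 2·max(2,1) = 2·2 = 4
f[5] = 2·max(3,2) = 2·3 = 6
f[6] = 3·max(3,2) = 3·3 = 9
f[7] = 2·max(5,6) = 2·6 = 12
f[8] = 2·max(6,9) = 2·9 = 18
f[9] = 3·max(6,9) = 3·9 = 27
f[10] = 2·max(8,18) = 2·18 = 36
f[11] = 2·max(9,27) = 2·27 = 54
f[12] = 3·max(9,27) = 3·27 = 81
f[13] = 2·max(11,54) = 2·54 = 108
f[14] = 2·max(12,81) = 2·81 = 162
f[15] = 3·max(12,81) = 3·81 = 243
One optimal split: 3 + 3 + 3 + 3 + 3; product 3·3·3·3·3 = 243.

243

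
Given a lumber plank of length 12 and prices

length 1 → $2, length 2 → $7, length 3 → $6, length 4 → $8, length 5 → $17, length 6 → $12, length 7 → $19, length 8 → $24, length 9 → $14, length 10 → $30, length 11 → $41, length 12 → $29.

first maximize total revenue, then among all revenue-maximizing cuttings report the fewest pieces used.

2

Consider every possible first cut. r[k] is the best of p[i]+r[k−i] over all sellable i≤k.
r[1] = 2
r[2] = 7
r[3] = 9  (first piece 1, then r[2]=7)
r[4] = 14  (first piece 2, then r[2]=7)
r[5] = 17
r[6] = 21  (first piece 2, then r[4]=14)
r[7] = 24  (first piece 2, then r[5]=17)
r[8] = 28  (first piece 2, then r[6]=21)
r[9] = 31  (first piece 2, then r[7]=24)
r[10] = 35  (first piece 2, then r[8]=28)
r[11] = 41
r[12] = 43  (first piece 1, then r[11]=41)
Maximum revenue is $43.
Now minimize piece count subject to staying optimal: for each k, pieces[k] = 1 + min over i with p[i]+r[k−i]=r[k] of pieces[k−i].
pieces[9] = 3
pieces[10] = 5
pieces[11] = 1
pieces[12] = 2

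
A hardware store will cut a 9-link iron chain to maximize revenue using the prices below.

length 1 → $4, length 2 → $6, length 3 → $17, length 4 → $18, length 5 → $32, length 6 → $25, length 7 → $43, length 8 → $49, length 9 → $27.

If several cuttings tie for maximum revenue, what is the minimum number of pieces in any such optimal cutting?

Build r[k] bottom-up: r[k] = max over allowed piece i of (p[i] + r[k−i]).
r[1] = 4
r[2] = 8  (first piece 1, then r[1]=4)
r[3] = 17
r[4] = 21  (first piece 1, then r[3]=17)
r[5] = 32
r[6] = 36  (first piece 1, then r[5]=32)
r[7] = 43
r[8] = 49  (first piece 3, then r[5]=32)
r[9] = 53  (first piece 1, then r[8]=49)
Maximum revenue is $53.
Now minimize piece count subject to staying optimal: for each k, pieces[k] = 1 + min over i with p[i]+r[k−i]=r[k] of pieces[k−i].
pieces[6] = 2
pieces[7] = 1
pieces[8] = 1
pieces[9] = 2

2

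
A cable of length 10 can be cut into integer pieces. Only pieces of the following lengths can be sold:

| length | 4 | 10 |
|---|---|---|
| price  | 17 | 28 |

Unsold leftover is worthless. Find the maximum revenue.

Consider every possible first cut. f[k] is the best of p[i]+f[k−i] over all sellable i≤k.
f[1] = 0
f[2] = 0
f[3] = 0
f[4] = 17
f[5] = 17
f[6] = 17
f[7] = 17
f[8] = 34  (first piece 4, then f[4]=17)
f[9] = 34
f[10] = 34
One optimal cutting: pieces 4 + 4 with 2 cm of scrap → 34.

34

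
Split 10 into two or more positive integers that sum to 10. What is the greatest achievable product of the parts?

36

Fill m[k] for k=2..10: at each k try every first piece i and multiply by the better of (k−i) uncut or m[k−i].
m[2] = 1*max(1,0) = 1*1 = 1
m[3] = 1*max(2,1) = 1*2 = 2
m[4] = 2*max(2,1) = 2*2 = 4
m[5] = 2*max(3,2) = 2*3 = 6
m[6] = 3*max(3,2) = 3*3 = 9
m[7] = 2*max(5,6) = 2*6 = 12
m[8] = 2*max(6,9) = 2*9 = 18
m[9] = 3*max(6,9) = 3*9 = 27
m[10] = 2*max(8,18) = 2*18 = 36
One optimal split: 3 + 3 + 2 + 2; product 3*3*2*2 = 36.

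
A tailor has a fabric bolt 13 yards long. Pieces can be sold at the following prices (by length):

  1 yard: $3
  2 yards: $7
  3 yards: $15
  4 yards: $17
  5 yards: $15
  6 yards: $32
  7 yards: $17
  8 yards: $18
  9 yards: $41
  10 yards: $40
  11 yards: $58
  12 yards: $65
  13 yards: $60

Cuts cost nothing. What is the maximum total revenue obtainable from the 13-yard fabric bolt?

Consider every possible first cut. v[k] is the best of p[i]+v[k−i] over all sellable i≤k.
v[1] = 3
v[2] = max(3+3, 7+0) = 7
v[3] = max(3+7, 7+3, 15+0) = 15
v[4] = max(3+15, 7+7, 15+3, 17+0) = 18
v[5] = max(3+18, 7+15, 15+7, 17+3, 15+0) = 22
v[6] = max(3+22, 7+18, 15+15, 17+7, 15+3, 32+0) = 32
v[7] = max(3+32, 7+22, 15+18, …, 32+3, 17+0) = 35
v[8] = max(3+35, 7+32, 15+22, …, 17+3, 18+0) = 39
v[9] = max(3+39, 7+35, 15+32, …, 18+3, 41+0) = 47
v[10] = max(3+47, 7+39, 15+35, …, 41+3, 40+0) = 50
v[11] = max(3+50, 7+47, 15+39, …, 40+3, 58+0) = 58
v[12] = max(3+58, 7+50, 15+47, …, 58+3, 65+0) = 65
v[13] = max(3+65, 7+58, 15+50, …, 65+3, 60+0) = 68
One optimal cutting: 12 + 1 → $65 + $3 = $68.

68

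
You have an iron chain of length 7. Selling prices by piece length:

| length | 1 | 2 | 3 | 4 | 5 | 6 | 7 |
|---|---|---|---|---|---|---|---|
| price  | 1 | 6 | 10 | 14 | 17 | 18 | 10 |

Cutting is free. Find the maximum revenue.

24

Build r[k] bottom-up: r[k] = max over allowed piece i of (p[i] + r[k−i]).
r[1] = 1
r[2] = 6
r[3] = 10
r[4] = 14
r[5] = 17
r[6] = 20  (first piece 2, then r[4]=14)
r[7] = 24  (first piece 3, then r[4]=14)
One optimal cutting: 4 + 3 → $14 + $10 = $24.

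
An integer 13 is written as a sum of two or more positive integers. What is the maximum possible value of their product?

108

Define prod[k] = max over 1≤i<k of i · max(k−i, prod[k−i]); the inner max lets the remainder stay uncut if that's better.
prod[2] = 1×max(1,0) = 1×1 = 1
prod[3] = 1×max(2,1) = 1×2 = 2
prod[4] = 2×max(2,1) = 2×2 = 4
prod[5] = 2×max(3,2) = 2×3 = 6
prod[6] = 3×max(3,2) = 3×3 = 9
prod[7] = 2×max(5,6) = 2×6 = 12
prod[8] = 2×max(6,9) = 2×9 = 18
prod[9] = 3×max(6,9) = 3×9 = 27
prod[10] = 2×max(8,18) = 2×18 = 36
prod[11] = 2×max(9,27) = 2×27 = 54
prod[12] = 3×max(9,27) = 3×27 = 81
prod[13] = 2×max(11,54) = 2×54 = 108
One optimal split: 3 + 3 + 3 + 2 + 2; product 3×3×3×2×2 = 108.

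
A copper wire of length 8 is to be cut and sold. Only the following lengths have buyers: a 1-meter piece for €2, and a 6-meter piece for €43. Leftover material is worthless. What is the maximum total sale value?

Consider every possible first cut. f[k] is the best of p[i]+f[k−i] over all sellable i≤k.
f[1] = 2
f[2] = 4  (first piece 1, then f[1]=2)
f[3] = 6  (first piece 1, then f[2]=4)
f[4] = 8  (first piece 1, then f[3]=6)
f[5] = 10  (first piece 1, then f[4]=8)
f[6] = 43
f[7] = 45  (first piece 1, then f[6]=43)
f[8] = 47  (first piece 1, then f[7]=45)
One optimal cutting: 6 + 1 + 1 → €47.

47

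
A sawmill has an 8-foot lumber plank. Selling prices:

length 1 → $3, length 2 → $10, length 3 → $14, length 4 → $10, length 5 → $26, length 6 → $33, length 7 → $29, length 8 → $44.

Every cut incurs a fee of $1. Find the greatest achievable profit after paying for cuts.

Build v[k] bottom-up: v[k] = max over allowed piece i of (p[i] + v[k−i]) − 1 per cut.
v[1] = 3
v[2] = max(3+3-1, 10+0) = 10
v[3] = max(3+10-1, 10+3-1, 14+0) = 14
v[4] = max(3+14-1, 10+10-1, 14+3-1, 10+0) = 19
v[5] = max(3+19-1, 10+14-1, 14+10-1, 10+3-1, 26+0) = 26
v[6] = max(3+26-1, 10+19-1, 14+14-1, 10+10-1, 26+3-1, 33+0) = 33
v[7] = max(3+33-1, 10+26-1, 14+19-1, …, 33+3-1, 29+0) = 35
v[8] = max(3+35-1, 10+33-1, 14+26-1, …, 29+3-1, 44+0) = 44
Best is to make no cuts and sell whole for $44.

44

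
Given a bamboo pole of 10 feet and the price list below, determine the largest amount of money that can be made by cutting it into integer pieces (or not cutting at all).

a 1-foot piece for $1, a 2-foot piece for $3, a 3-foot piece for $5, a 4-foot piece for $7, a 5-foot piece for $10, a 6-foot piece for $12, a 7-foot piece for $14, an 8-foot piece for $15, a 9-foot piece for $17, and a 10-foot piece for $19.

Build best[k] bottom-up: best[k] = max over allowed piece i of (p[i] + best[k−i]).
best[1] = 1
best[2] = 3
best[3] = 5
best[4] = 7
best[5] = 10
best[6] = 12
best[7] = 14
best[8] = 15  (first piece 1, then best[7]=14)
best[9] = 17  (first piece 2, then best[7]=14)
best[10] = 20  (first piece 5, then best[5]=10)
One optimal cutting: 5 + 5 → $10 + $10 = $20.

20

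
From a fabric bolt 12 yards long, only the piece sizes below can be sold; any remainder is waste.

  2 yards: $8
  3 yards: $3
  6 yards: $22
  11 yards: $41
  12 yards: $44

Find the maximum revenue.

48

Build best[k] bottom-up: best[k] = max over allowed piece i of (p[i] + best[k−i]).
best[1] = 0
best[2] = 8
best[3] = 8
best[4] = 16  (first piece 2, then best[2]=8)
best[5] = 16
best[6] = 24  (first piece 2, then best[4]=16)
best[7] = 24
best[8] = 32  (first piece 2, then best[6]=24)
best[9] = 32
best[10] = 40  (first piece 2, then best[8]=32)
best[11] = 41
best[12] = 48  (first piece 2, then best[10]=40)
One optimal cutting: 2 + 2 + 2 + 2 + 2 + 2 → $48.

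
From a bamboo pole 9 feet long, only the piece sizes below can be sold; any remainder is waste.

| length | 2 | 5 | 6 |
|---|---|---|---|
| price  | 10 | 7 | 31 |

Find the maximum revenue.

41

Consider every possible first cut. best[k] is the best of p[i]+best[k−i] over all sellable i≤k.
best[1] = 0
best[2] = 10
best[3] = 10
best[4] = 20  (first piece 2, then best[2]=10)
best[5] = 20
best[6] = 31
best[7] = 31
best[8] = 41  (first piece 2, then best[6]=31)
best[9] = 41
One optimal cutting: pieces 6 + 2 with 1 foot of scrap → $41.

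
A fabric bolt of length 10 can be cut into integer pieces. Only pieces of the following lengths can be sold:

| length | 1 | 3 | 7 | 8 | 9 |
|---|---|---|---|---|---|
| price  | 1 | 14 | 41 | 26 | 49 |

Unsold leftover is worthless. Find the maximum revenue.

Build r[k] bottom-up: r[k] = max over allowed piece i of (p[i] + r[k−i]).
r[1] = 1
r[2] = 2  (first piece 1, then r[1]=1)
r[3] = 14
r[4] = 15  (first piece 1, then r[3]=14)
r[5] = 16  (first piece 1, then r[4]=15)
r[6] = 28  (first piece 3, then r[3]=14)
r[7] = 41
r[8] = 42  (first piece 1, then r[7]=41)
r[9] = 49
r[10] = 55  (first piece 3, then r[7]=41)
One optimal cutting: 7 + 3 → $55.

55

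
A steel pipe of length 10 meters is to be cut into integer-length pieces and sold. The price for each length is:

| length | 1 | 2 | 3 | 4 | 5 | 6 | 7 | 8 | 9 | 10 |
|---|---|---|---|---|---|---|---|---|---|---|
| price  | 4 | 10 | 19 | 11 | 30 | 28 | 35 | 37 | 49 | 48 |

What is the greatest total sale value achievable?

61

Consider every possible first cut. R[k] is the best of p[i]+R[k−i] over all sellable i≤k.
R[1] = 4
R[2] = max(4+4, 10+0) = 10
R[3] = max(4+10, 10+4, 19+0) = 19
R[4] = max(4+19, 10+10, 19+4, 11+0) = 23
R[5] = max(4+23, 10+19, 19+10, 11+4, 30+0) = 30
R[6] = max(4+30, 10+23, 19+19, 11+10, 30+4, 28+0) = 38
R[7] = max(4+38, 10+30, 19+23, …, 28+4, 35+0) = 42
R[8] = max(4+42, 10+38, 19+30, …, 35+4, 37+0) = 49
R[9] = max(4+49, 10+42, 19+38, …, 37+4, 49+0) = 57
R[10] = max(4+57, 10+49, 19+42, …, 49+4, 48+0) = 61
One optimal cutting: 3 + 3 + 3 + 1 → $19 + $19 + $19 + $4 = $61.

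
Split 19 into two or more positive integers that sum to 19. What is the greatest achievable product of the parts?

972

Let m[k] be the best product for length k (with at least one cut). For each first piece i, the rest contributes max(k−i, m[k−i]).
m[2] = 1×max(1,0) = 1×1 = 1
m[3] = 1×max(2,1) = 1×2 = 2
m[4] = 2×max(2,1) = 2×2 = 4
m[5] = 2×max(3,2) = 2×3 = 6
m[6] = 3×max(3,2) = 3×3 = 9
m[7] = 2×max(5,6) = 2×6 = 12
m[8] = 2×max(6,9) = 2×9 = 18
m[9] = 3×max(6,9) = 3×9 = 27
m[10] = 2×max(8,18) = 2×18 = 36
m[11] = 2×max(9,27) = 2×27 = 54
m[12] = 3×max(9,27) = 3×27 = 81
m[13] = 2×max(11,54) = 2×54 = 108
m[14] = 2×max(12,81) = 2×81 = 162
m[15] = 3×max(12,81) = 3×81 = 243
m[16] = 2×max(14,162) = 2×162 = 324
m[17] = 2×max(15,243) = 2×243 = 486
m[18] = 3×max(15,243) = 3×243 = 729
m[19] = 2×max(17,486) = 2×486 = 972
One optimal split: 3 + 3 + 3 + 3 + 3 + 2 + 2; product 3×3×3×3×3×2×2 = 972.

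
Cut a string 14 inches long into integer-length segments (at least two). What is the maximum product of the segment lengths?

162

Let P[k] be the best product for length k (with at least one cut). For each first piece i, the rest contributes max(k−i, P[k−i]).
P[2] = 1*max(1,0) = 1*1 = 1
P[3] = 1*max(2,1) = 1*2 = 2
P[4] = 2*max(2,1) = 2*2 = 4
P[5] = 2*max(3,2) = 2*3 = 6
P[6] = 3*max(3,2) = 3*3 = 9
P[7] = 2*max(5,6) = 2*6 = 12
P[8] = 2*max(6,9) = 2*9 = 18
P[9] = 3*max(6,9) = 3*9 = 27
P[10] = 2*max(8,18) = 2*18 = 36
P[11] = 2*max(9,27) = 2*27 = 54
P[12] = 3*max(9,27) = 3*27 = 81
P[13] = 2*max(11,54) = 2*54 = 108
P[14] = 2*max(12,81) = 2*81 = 162
One optimal split: 3 + 3 + 3 + 3 + 2; product 3*3*3*3*2 = 162.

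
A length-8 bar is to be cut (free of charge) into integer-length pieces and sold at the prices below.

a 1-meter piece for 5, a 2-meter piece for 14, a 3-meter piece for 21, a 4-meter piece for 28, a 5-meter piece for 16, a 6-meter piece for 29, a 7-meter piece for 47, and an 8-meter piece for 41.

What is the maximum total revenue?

56

Consider every possible first cut. best[k] is the best of p[i]+best[k−i] over all sellable i≤k.
best[1] = 5
best[2] = max(5+5, 14+0) = 14
best[3] = max(5+14, 14+5, 21+0) = 21
best[4] = max(5+21, 14+14, 21+5, 28+0) = 28
best[5] = max(5+28, 14+21, 21+14, 28+5, 16+0) = 35
best[6] = max(5+35, 14+28, 21+21, 28+14, 16+5, 29+0) = 42
best[7] = max(5+42, 14+35, 21+28, …, 29+5, 47+0) = 49
best[8] = max(5+49, 14+42, 21+35, …, 47+5, 41+0) = 56
One optimal cutting: 2 + 2 + 2 + 2 → 14 + 14 + 14 + 14 = 56.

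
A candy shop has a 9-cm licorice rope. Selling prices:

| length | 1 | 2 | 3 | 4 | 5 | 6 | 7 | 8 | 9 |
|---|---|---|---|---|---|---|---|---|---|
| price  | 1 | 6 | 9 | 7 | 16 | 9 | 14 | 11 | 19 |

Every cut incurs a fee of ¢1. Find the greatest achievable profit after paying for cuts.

Build v[k] bottom-up: v[k] = max over allowed piece i of (p[i] + v[k−i]) − 1 per cut.
v[1] = 1
v[2] = max(1+1-1, 6+0) = 6
v[3] = max(1+6-1, 6+1-1, 9+0) = 9
v[4] = max(1+9-1, 6+6-1, 9+1-1, 7+0) = 11
v[5] = max(1+11-1, 6+9-1, 9+6-1, 7+1-1, 16+0) = 16
v[6] = max(1+16-1, 6+11-1, 9+9-1, 7+6-1, 16+1-1, 9+0) = 17
v[7] = max(1+17-1, 6+16-1, 9+11-1, …, 9+1-1, 14+0) = 21
v[8] = max(1+21-1, 6+17-1, 9+16-1, …, 14+1-1, 11+0) = 24
v[9] = max(1+24-1, 6+21-1, 9+17-1, …, 11+1-1, 19+0) = 26
One optimal plan: pieces 5 + 2 + 2 (2 cuts) → ¢28 − ¢2 = ¢26.

26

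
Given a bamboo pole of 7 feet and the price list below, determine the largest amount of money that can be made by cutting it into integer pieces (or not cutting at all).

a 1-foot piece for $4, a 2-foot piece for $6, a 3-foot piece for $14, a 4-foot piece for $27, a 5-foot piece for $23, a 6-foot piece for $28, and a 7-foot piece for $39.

Let best[k] be the best obtainable value from length k. For each k, try every first piece i and keep the best of price[i] + best[k−i].
best[1] = 4
best[2] = 8  (first piece 1, then best[1]=4)
best[3] = 14
best[4] = 27
best[5] = 31  (first piece 1, then best[4]=27)
best[6] = 35  (first piece 1, then best[5]=31)
best[7] = 41  (first piece 3, then best[4]=27)
One optimal cutting: 4 + 3 → $27 + $14 = $41.

41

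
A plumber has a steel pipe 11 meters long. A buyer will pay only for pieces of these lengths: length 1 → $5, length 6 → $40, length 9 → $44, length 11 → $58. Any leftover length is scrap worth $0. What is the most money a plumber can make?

65

Build r[k] bottom-up: r[k] = max over allowed piece i of (p[i] + r[k−i]).
r[1] = 5
r[2] = 10  (first piece 1, then r[1]=5)
r[3] = 15  (first piece 1, then r[2]=10)
r[4] = 20  (first piece 1, then r[3]=15)
r[5] = 25  (first piece 1, then r[4]=20)
r[6] = max(5+25, 40+0) = 40
r[7] = max(5+40, 40+5) = 45
r[8] = max(5+45, 40+10) = 50
r[9] = max(5+50, 40+15, 44+0) = 55
r[10] = max(5+55, 40+20, 44+5) = 60
r[11] = max(5+60, 40+25, 44+10, 58+0) = 65
One optimal cutting: 6 + 1 + 1 + 1 + 1 + 1 → $65.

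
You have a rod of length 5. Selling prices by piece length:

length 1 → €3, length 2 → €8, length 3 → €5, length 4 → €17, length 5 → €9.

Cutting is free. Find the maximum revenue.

Let r[k] be the best obtainable value from length k. For each k, try every first piece i and keep the best of price[i] + r[k−i].
r[1] = 3
r[2] = 8
r[3] = 11  (first piece 1, then r[2]=8)
r[4] = 17
r[5] = 20  (first piece 1, then r[4]=17)
One optimal cutting: 4 + 1 → €17 + €3 = €20.

20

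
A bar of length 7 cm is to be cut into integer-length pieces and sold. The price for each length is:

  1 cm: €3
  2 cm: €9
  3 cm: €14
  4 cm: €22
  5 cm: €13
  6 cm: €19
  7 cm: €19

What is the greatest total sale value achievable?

36

Build R[k] bottom-up: R[k] = max over allowed piece i of (p[i] + R[k−i]).
R[1] = 3
R[2] = 9
R[3] = 14
R[4] = 22
R[5] = 25  (first piece 1, then R[4]=22)
R[6] = 31  (first piece 2, then R[4]=22)
R[7] = 36  (first piece 3, then R[4]=22)
One optimal cutting: 4 + 3 → €22 + €14 = €36.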